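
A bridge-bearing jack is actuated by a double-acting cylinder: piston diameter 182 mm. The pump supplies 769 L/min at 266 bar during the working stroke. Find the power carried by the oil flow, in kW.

Hydraulic power = P × Q

W ≈ 341 kW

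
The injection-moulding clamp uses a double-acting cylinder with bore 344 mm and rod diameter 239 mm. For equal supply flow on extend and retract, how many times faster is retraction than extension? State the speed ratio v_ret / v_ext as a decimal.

v_ret/v_ext ≈ 1.93

Cap-side area A_cap = π/4 × (344 mm)² = 92940 mm^2
Rod-side annular area A_ann = π/4 × (344² − 239²) = 48080 mm^2
For equal Q, v ∝ 1/A, so v_ret/v_ext = A_cap/A_ann.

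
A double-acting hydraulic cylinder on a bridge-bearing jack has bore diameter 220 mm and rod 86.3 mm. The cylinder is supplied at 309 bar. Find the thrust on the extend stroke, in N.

Cap-side area A_cap = π/4 × (220 mm)² = 38010 mm^2
F = P × A_cap = 309 bar × A_cap

F ≈ 1.17e6 N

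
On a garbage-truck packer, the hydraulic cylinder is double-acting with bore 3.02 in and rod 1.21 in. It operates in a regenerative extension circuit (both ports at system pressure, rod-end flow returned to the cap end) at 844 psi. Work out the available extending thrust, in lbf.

F ≈ 971 lbf

With equal pressure on both faces, forces on the annular region cancel; the net push is pressure × rod cross-section.
Rod cross-section A_rod = π/4 × (1.21 in)² = 1.150 in^2
F = P × A_rod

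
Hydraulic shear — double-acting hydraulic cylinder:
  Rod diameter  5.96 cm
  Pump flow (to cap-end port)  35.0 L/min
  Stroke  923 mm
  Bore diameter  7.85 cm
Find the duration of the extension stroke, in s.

t ≈ 7.66 s

Cap-side area A_cap = π/4 × (7.85 cm)² = 48.40 cm^2
Swept volume V = A × L; t = V / Q = A·L / Q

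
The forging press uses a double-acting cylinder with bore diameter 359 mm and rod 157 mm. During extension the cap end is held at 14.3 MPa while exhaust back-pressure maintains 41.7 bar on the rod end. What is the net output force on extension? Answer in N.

Cap-side area A_cap = π/4 × (359 mm)² = 1.012e5 mm^2
Rod-side annular area A_ann = π/4 × (359² − 157²) = 81860 mm^2
Net thrust = P_cap·A_cap − P_rod·A_ann = 1.447e6 N − 3.414e5 N

F ≈ 1.11e6 N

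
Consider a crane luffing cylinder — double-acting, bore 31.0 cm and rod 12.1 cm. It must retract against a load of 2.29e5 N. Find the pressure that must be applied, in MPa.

P ≈ 3.58 MPa

Rod-side annular area A_ann = π/4 × (31.0² − 12.1²) = 639.8 cm^2
Retraction: pressure acts on the annular area.
P = F / A = 2.29e5 N / A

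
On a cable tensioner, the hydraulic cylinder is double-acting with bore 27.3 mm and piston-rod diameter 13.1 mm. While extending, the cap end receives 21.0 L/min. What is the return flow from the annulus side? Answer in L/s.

Q_out ≈ 0.269 L/s

Cap-side area A_cap = π/4 × (27.3 mm)² = 585.3 mm^2
Rod-side annular area A_ann = π/4 × (27.3² − 13.1²) = 450.6 mm^2
Piston speed v = Q_in/A_cap; rod-end outflow Q_out = v × A_ann = Q_in × A_ann/A_cap.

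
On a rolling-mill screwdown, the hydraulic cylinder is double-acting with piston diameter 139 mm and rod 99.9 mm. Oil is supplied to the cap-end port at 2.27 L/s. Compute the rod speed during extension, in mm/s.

v ≈ 150 mm/s

Cap-side area A_cap = π/4 × (139 mm)² = 15170 mm^2
v = Q / A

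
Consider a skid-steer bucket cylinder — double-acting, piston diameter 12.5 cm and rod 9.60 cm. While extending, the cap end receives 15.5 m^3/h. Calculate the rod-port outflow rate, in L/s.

Q_out ≈ 1.77 L/s

Cap-side area A_cap = π/4 × (12.5 cm)² = 122.7 cm^2
Rod-side annular area A_ann = π/4 × (12.5² − 9.60²) = 50.34 cm^2
Piston speed v = Q_in/A_cap; rod-end outflow Q_out = v × A_ann = Q_in × A_ann/A_cap.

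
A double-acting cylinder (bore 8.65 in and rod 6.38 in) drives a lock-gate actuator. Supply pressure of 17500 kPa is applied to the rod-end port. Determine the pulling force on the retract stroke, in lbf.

F ≈ 68000 lbf

Rod-side annular area A_ann = π/4 × (8.65² − 6.38²) = 26.80 in^2
On retraction the pressure acts on the annular area (bore minus rod).
F = P × A_ann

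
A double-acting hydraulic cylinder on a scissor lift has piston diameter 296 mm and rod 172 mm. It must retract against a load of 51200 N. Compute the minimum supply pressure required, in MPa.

Rod-side annular area A_ann = π/4 × (296² − 172²) = 45580 mm^2
Retraction: pressure acts on the annular area.
P = F / A = 51200 N / A

P ≈ 1.12 MPa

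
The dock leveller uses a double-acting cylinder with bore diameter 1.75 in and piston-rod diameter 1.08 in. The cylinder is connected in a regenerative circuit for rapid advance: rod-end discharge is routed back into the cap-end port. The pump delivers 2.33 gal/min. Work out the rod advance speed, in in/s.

v ≈ 9.79 in/s

In regeneration the rod-end outflow joins the pump flow into the cap end, so the net volume the pump must supply per unit advance equals the rod cross-section area.
Rod cross-section A_rod = π/4 × (1.08 in)² = 0.9161 in^2
v = Q_pump / A_rod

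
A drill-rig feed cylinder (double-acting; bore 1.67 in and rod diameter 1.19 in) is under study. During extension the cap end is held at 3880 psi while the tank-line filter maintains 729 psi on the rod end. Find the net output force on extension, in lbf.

F ≈ 7710 lbf

Cap-side area A_cap = π/4 × (1.67 in)² = 2.190 in^2
Rod-side annular area A_ann = π/4 × (1.67² − 1.19²) = 1.078 in^2
Net thrust = P_cap·A_cap − P_rod·A_ann = 8499 lbf − 786.0 lbf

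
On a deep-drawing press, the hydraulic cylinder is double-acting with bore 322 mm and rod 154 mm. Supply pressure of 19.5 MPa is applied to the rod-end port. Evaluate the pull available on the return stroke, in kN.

Rod-side annular area A_ann = π/4 × (322² − 154²) = 62810 mm^2
On retraction the pressure acts on the annular area (bore minus rod).
F = P × A_ann

F ≈ 1220 kN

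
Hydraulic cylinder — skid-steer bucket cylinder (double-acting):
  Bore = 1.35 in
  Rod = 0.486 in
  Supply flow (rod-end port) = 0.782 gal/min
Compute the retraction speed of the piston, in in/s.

v ≈ 2.42 in/s

Rod-side annular area A_ann = π/4 × (1.35² − 0.486²) = 1.246 in^2
Flow into the rod-end port fills the annular volume.
v = Q / A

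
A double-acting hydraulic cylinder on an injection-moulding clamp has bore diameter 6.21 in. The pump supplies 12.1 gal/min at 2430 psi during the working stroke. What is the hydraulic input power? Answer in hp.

Hydraulic power = P × Q

W ≈ 17.2 hp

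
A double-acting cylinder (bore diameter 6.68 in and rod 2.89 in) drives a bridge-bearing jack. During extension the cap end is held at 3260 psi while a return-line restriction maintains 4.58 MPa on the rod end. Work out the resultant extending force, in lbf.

Cap-side area A_cap = π/4 × (6.68 in)² = 35.05 in^2
Rod-side annular area A_ann = π/4 × (6.68² − 2.89²) = 28.49 in^2
Net thrust = P_cap·A_cap − P_rod·A_ann = 1.143e5 lbf − 18920 lbf

F ≈ 95300 lbf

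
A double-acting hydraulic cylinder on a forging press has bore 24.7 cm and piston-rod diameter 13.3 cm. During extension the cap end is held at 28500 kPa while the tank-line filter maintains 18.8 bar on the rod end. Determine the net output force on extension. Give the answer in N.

Cap-side area A_cap = π/4 × (24.7 cm)² = 479.2 cm^2
Rod-side annular area A_ann = π/4 × (24.7² − 13.3²) = 340.2 cm^2
Net thrust = P_cap·A_cap − P_rod·A_ann = 1.366e6 N − 63960 N

F ≈ 1.30e6 N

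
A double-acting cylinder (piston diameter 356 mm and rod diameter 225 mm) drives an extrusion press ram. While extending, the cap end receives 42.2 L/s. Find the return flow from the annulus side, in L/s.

Q_out ≈ 25.3 L/s

Cap-side area A_cap = π/4 × (356 mm)² = 99540 mm^2
Rod-side annular area A_ann = π/4 × (356² − 225²) = 59780 mm^2
Piston speed v = Q_in/A_cap; rod-end outflow Q_out = v × A_ann = Q_in × A_ann/A_cap.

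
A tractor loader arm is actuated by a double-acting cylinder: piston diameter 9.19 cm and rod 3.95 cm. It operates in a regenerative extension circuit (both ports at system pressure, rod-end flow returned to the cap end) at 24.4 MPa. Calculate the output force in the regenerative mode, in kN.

F ≈ 29.9 kN

With equal pressure on both faces, forces on the annular region cancel; the net push is pressure × rod cross-section.
Rod cross-section A_rod = π/4 × (3.95 cm)² = 12.25 cm^2
F = P × A_rod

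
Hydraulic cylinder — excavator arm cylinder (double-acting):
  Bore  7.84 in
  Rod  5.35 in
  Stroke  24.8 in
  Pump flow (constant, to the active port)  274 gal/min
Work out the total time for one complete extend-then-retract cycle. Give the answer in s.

t ≈ 1.74 s

Cap-side area A_cap = π/4 × (7.84 in)² = 48.27 in^2
Rod-side annular area A_ann = π/4 × (7.84² − 5.35²) = 25.79 in^2
t_ext = A_cap·L/Q = 1.135 s
t_ret = A_ann·L/Q = 0.6064 s
t_cycle = t_ext + t_ret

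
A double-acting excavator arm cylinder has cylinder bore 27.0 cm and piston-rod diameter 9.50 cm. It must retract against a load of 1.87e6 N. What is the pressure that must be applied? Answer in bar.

P ≈ 373 bar

Rod-side annular area A_ann = π/4 × (27.0² − 9.50²) = 501.7 cm^2
Retraction: pressure acts on the annular area.
P = F / A = 1.87e6 N / A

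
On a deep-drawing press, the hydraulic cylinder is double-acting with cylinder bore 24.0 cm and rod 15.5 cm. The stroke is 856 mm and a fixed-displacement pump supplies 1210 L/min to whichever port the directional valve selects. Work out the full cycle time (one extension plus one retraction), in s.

t ≈ 3.04 s

Cap-side area A_cap = π/4 × (24.0 cm)² = 452.4 cm^2
Rod-side annular area A_ann = π/4 × (24.0² − 15.5²) = 263.7 cm^2
t_ext = A_cap·L/Q = 1.920 s
t_ret = A_ann·L/Q = 1.119 s
t_cycle = t_ext + t_ret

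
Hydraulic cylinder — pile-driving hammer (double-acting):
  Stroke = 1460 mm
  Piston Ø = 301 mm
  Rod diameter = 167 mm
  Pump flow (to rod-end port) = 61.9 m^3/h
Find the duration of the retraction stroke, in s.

Rod-side annular area A_ann = π/4 × (301² − 167²) = 49250 mm^2
Swept volume V = A × L; t = V / Q = A·L / Q

t ≈ 4.18 s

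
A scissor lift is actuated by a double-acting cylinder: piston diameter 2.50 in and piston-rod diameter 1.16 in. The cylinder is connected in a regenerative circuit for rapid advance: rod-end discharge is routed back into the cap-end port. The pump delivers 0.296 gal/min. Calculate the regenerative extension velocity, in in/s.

In regeneration the rod-end outflow joins the pump flow into the cap end, so the net volume the pump must supply per unit advance equals the rod cross-section area.
Rod cross-section A_rod = π/4 × (1.16 in)² = 1.057 in^2
v = Q_pump / A_rod

v ≈ 1.08 in/s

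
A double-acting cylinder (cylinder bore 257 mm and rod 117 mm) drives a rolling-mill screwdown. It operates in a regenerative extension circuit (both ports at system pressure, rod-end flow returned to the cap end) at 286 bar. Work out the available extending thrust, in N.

F ≈ 3.07e5 N

With equal pressure on both faces, forces on the annular region cancel; the net push is pressure × rod cross-section.
Rod cross-section A_rod = π/4 × (117 mm)² = 10750 mm^2
F = P × A_rod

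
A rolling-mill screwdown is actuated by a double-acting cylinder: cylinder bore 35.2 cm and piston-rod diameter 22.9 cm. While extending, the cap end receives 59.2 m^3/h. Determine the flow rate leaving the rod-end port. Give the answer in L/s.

Q_out ≈ 9.48 L/s

Cap-side area A_cap = π/4 × (35.2 cm)² = 973.1 cm^2
Rod-side annular area A_ann = π/4 × (35.2² − 22.9²) = 561.3 cm^2
Piston speed v = Q_in/A_cap; rod-end outflow Q_out = v × A_ann = Q_in × A_ann/A_cap.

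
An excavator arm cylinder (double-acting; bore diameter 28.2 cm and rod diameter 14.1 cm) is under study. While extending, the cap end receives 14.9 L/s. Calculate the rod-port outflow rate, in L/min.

Cap-side area A_cap = π/4 × (28.2 cm)² = 624.6 cm^2
Rod-side annular area A_ann = π/4 × (28.2² − 14.1²) = 468.4 cm^2
Piston speed v = Q_in/A_cap; rod-end outflow Q_out = v × A_ann = Q_in × A_ann/A_cap.

Q_out ≈ 670 L/min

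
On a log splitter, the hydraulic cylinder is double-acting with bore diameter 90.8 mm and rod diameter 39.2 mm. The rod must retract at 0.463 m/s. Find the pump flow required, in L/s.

Q ≈ 2.44 L/s

Rod-side annular area A_ann = π/4 × (90.8² − 39.2²) = 5268 mm^2
Q = A × v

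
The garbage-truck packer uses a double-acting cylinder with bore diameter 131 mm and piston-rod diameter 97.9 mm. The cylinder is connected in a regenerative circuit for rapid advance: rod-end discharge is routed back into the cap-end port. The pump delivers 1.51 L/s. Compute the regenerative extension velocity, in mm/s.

In regeneration the rod-end outflow joins the pump flow into the cap end, so the net volume the pump must supply per unit advance equals the rod cross-section area.
Rod cross-section A_rod = π/4 × (97.9 mm)² = 7528 mm^2
v = Q_pump / A_rod

v ≈ 201 mm/s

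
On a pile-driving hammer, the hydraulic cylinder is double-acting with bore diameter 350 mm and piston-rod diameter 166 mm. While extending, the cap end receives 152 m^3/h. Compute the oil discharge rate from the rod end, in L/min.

Q_out ≈ 1960 L/min

Cap-side area A_cap = π/4 × (350 mm)² = 96210 mm^2
Rod-side annular area A_ann = π/4 × (350² − 166²) = 74570 mm^2
Piston speed v = Q_in/A_cap; rod-end outflow Q_out = v × A_ann = Q_in × A_ann/A_cap.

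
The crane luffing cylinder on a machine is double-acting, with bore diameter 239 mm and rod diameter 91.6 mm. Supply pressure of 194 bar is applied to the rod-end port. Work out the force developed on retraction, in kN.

F ≈ 742 kN

Rod-side annular area A_ann = π/4 × (239² − 91.6²) = 38270 mm^2
On retraction the pressure acts on the annular area (bore minus rod).
F = P × A_ann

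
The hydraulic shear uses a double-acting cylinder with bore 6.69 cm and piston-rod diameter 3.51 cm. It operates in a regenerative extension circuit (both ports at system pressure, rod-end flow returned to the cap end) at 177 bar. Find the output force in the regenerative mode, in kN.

With equal pressure on both faces, forces on the annular region cancel; the net push is pressure × rod cross-section.
Rod cross-section A_rod = π/4 × (3.51 cm)² = 9.676 cm^2
F = P × A_rod

F ≈ 17.1 kN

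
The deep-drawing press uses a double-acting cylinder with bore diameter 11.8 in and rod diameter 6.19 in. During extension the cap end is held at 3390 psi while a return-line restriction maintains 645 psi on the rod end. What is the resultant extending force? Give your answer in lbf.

F ≈ 3.20e5 lbf

Cap-side area A_cap = π/4 × (11.8 in)² = 109.4 in^2
Rod-side annular area A_ann = π/4 × (11.8² − 6.19²) = 79.27 in^2
Net thrust = P_cap·A_cap − P_rod·A_ann = 3.707e5 lbf − 51130 lbf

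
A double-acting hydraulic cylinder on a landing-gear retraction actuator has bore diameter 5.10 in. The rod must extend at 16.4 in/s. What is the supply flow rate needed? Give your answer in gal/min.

Cap-side area A_cap = π/4 × (5.10 in)² = 20.43 in^2
Q = A × v

Q ≈ 87.0 gal/min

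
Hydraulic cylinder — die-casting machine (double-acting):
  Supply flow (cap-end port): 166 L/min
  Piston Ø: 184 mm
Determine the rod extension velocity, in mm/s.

Cap-side area A_cap = π/4 × (184 mm)² = 26590 mm^2
v = Q / A

v ≈ 104 mm/s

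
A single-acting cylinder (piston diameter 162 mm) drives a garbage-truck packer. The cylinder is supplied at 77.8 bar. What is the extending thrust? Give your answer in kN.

Cap-side area A_cap = π/4 × (162 mm)² = 20610 mm^2
F = P × A_cap = 77.8 bar × A_cap

F ≈ 160 kN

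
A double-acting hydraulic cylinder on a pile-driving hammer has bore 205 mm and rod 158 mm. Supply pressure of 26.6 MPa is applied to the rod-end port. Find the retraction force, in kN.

Rod-side annular area A_ann = π/4 × (205² − 158²) = 13400 mm^2
On retraction the pressure acts on the annular area (bore minus rod).
F = P × A_ann

F ≈ 356 kN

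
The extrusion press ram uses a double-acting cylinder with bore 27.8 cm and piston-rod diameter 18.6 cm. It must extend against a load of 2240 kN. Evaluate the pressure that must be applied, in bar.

P ≈ 369 bar

Cap-side area A_cap = π/4 × (27.8 cm)² = 607.0 cm^2
P = F / A = 2240 kN / A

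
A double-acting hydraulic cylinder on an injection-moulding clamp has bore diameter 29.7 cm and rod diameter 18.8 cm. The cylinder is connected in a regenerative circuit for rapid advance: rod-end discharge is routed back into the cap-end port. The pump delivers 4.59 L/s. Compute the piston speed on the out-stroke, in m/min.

In regeneration the rod-end outflow joins the pump flow into the cap end, so the net volume the pump must supply per unit advance equals the rod cross-section area.
Rod cross-section A_rod = π/4 × (18.8 cm)² = 277.6 cm^2
v = Q_pump / A_rod

v ≈ 9.92 m/min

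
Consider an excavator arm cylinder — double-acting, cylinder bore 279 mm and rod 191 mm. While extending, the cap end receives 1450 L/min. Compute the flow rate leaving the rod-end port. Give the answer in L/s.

Q_out ≈ 12.8 L/s

Cap-side area A_cap = π/4 × (279 mm)² = 61140 mm^2
Rod-side annular area A_ann = π/4 × (279² − 191²) = 32480 mm^2
Piston speed v = Q_in/A_cap; rod-end outflow Q_out = v × A_ann = Q_in × A_ann/A_cap.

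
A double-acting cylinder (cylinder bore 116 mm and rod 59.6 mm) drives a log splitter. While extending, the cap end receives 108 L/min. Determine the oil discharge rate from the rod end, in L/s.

Q_out ≈ 1.32 L/s

Cap-side area A_cap = π/4 × (116 mm)² = 10570 mm^2
Rod-side annular area A_ann = π/4 × (116² − 59.6²) = 7778 mm^2
Piston speed v = Q_in/A_cap; rod-end outflow Q_out = v × A_ann = Q_in × A_ann/A_cap.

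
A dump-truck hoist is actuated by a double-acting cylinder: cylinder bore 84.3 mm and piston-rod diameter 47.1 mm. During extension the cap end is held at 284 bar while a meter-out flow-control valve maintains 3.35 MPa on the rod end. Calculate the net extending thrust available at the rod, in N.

F ≈ 1.46e5 N

Cap-side area A_cap = π/4 × (84.3 mm)² = 5581 mm^2
Rod-side annular area A_ann = π/4 × (84.3² − 47.1²) = 3839 mm^2
Net thrust = P_cap·A_cap − P_rod·A_ann = 1.585e5 N − 12860 N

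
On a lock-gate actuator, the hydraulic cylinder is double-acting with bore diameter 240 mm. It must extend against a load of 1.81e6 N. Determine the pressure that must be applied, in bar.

P ≈ 400 bar

Cap-side area A_cap = π/4 × (240 mm)² = 45240 mm^2
P = F / A = 1.81e6 N / A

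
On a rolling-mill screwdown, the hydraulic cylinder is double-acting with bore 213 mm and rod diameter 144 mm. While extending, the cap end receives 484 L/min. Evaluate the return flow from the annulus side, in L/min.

Q_out ≈ 263 L/min

Cap-side area A_cap = π/4 × (213 mm)² = 35630 mm^2
Rod-side annular area A_ann = π/4 × (213² − 144²) = 19350 mm^2
Piston speed v = Q_in/A_cap; rod-end outflow Q_out = v × A_ann = Q_in × A_ann/A_cap.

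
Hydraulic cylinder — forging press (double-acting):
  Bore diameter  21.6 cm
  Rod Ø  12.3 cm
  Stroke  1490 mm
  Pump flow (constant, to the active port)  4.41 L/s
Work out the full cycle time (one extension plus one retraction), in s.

Cap-side area A_cap = π/4 × (21.6 cm)² = 366.4 cm^2
Rod-side annular area A_ann = π/4 × (21.6² − 12.3²) = 247.6 cm^2
t_ext = A_cap·L/Q = 12.38 s
t_ret = A_ann·L/Q = 8.366 s
t_cycle = t_ext + t_ret

t ≈ 20.7 s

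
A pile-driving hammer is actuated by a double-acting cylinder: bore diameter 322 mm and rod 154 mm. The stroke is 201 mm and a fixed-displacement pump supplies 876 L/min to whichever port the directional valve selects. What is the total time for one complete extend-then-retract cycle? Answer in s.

Cap-side area A_cap = π/4 × (322 mm)² = 81430 mm^2
Rod-side annular area A_ann = π/4 × (322² − 154²) = 62810 mm^2
t_ext = A_cap·L/Q = 1.121 s
t_ret = A_ann·L/Q = 0.8647 s
t_cycle = t_ext + t_ret

t ≈ 1.99 s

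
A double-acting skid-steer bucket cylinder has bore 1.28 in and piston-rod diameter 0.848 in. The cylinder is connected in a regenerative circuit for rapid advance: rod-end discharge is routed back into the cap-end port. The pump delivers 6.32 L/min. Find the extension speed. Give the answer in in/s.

In regeneration the rod-end outflow joins the pump flow into the cap end, so the net volume the pump must supply per unit advance equals the rod cross-section area.
Rod cross-section A_rod = π/4 × (0.848 in)² = 0.5648 in^2
v = Q_pump / A_rod

v ≈ 11.4 in/s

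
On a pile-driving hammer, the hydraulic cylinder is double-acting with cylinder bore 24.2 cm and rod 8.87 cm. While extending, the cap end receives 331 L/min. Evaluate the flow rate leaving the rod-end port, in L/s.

Cap-side area A_cap = π/4 × (24.2 cm)² = 460.0 cm^2
Rod-side annular area A_ann = π/4 × (24.2² − 8.87²) = 398.2 cm^2
Piston speed v = Q_in/A_cap; rod-end outflow Q_out = v × A_ann = Q_in × A_ann/A_cap.

Q_out ≈ 4.78 L/s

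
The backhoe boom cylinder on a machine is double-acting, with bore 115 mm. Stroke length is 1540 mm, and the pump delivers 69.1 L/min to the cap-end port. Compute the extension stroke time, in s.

t ≈ 13.9 s

Cap-side area A_cap = π/4 × (115 mm)² = 10390 mm^2
Swept volume V = A × L; t = V / Q = A·L / Q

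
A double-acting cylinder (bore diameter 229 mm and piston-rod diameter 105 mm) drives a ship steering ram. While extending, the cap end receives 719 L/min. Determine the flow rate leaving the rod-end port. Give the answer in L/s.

Cap-side area A_cap = π/4 × (229 mm)² = 41190 mm^2
Rod-side annular area A_ann = π/4 × (229² − 105²) = 32530 mm^2
Piston speed v = Q_in/A_cap; rod-end outflow Q_out = v × A_ann = Q_in × A_ann/A_cap.

Q_out ≈ 9.46 L/s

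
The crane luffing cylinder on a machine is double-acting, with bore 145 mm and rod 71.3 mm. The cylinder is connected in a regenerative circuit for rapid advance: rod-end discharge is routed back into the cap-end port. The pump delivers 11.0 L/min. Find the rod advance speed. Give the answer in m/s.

In regeneration the rod-end outflow joins the pump flow into the cap end, so the net volume the pump must supply per unit advance equals the rod cross-section area.
Rod cross-section A_rod = π/4 × (71.3 mm)² = 3993 mm^2
v = Q_pump / A_rod

v ≈ 0.0459 m/s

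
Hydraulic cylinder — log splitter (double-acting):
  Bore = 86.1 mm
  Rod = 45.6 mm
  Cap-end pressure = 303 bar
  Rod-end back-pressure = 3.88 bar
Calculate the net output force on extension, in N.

F ≈ 1.75e5 N

Cap-side area A_cap = π/4 × (86.1 mm)² = 5822 mm^2
Rod-side annular area A_ann = π/4 × (86.1² − 45.6²) = 4189 mm^2
Net thrust = P_cap·A_cap − P_rod·A_ann = 1.764e5 N − 1625 N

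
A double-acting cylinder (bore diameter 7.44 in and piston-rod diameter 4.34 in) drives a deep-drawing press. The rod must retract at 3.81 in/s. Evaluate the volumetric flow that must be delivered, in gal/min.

Q ≈ 28.4 gal/min

Rod-side annular area A_ann = π/4 × (7.44² − 4.34²) = 28.68 in^2
Q = A × v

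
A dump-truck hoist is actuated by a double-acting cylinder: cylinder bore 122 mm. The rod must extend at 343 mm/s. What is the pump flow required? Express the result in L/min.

Q ≈ 241 L/min

Cap-side area A_cap = π/4 × (122 mm)² = 11690 mm^2
Q = A × v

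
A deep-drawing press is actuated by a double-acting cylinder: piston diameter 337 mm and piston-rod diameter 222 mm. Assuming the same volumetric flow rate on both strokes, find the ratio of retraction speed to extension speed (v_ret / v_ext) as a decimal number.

v_ret/v_ext ≈ 1.77

Cap-side area A_cap = π/4 × (337 mm)² = 89200 mm^2
Rod-side annular area A_ann = π/4 × (337² − 222²) = 50490 mm^2
For equal Q, v ∝ 1/A, so v_ret/v_ext = A_cap/A_ann.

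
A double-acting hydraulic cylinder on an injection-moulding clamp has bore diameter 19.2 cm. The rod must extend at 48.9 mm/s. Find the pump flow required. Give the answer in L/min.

Q ≈ 84.9 L/min

Cap-side area A_cap = π/4 × (19.2 cm)² = 289.5 cm^2
Q = A × v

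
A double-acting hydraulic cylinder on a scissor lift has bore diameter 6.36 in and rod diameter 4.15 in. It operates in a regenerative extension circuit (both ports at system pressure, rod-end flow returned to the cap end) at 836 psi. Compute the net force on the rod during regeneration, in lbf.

With equal pressure on both faces, forces on the annular region cancel; the net push is pressure × rod cross-section.
Rod cross-section A_rod = π/4 × (4.15 in)² = 13.53 in^2
F = P × A_rod

F ≈ 11300 lbf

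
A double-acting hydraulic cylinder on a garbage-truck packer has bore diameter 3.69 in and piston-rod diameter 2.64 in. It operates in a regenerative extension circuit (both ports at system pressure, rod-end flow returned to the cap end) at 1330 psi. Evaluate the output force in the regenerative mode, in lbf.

With equal pressure on both faces, forces on the annular region cancel; the net push is pressure × rod cross-section.
Rod cross-section A_rod = π/4 × (2.64 in)² = 5.474 in^2
F = P × A_rod

F ≈ 7280 lbf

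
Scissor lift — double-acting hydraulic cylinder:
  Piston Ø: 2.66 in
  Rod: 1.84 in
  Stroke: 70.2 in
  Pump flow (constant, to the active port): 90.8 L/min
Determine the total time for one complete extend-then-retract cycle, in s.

Cap-side area A_cap = π/4 × (2.66 in)² = 5.557 in^2
Rod-side annular area A_ann = π/4 × (2.66² − 1.84²) = 2.898 in^2
t_ext = A_cap·L/Q = 4.224 s
t_ret = A_ann·L/Q = 2.203 s
t_cycle = t_ext + t_ret

t ≈ 6.43 s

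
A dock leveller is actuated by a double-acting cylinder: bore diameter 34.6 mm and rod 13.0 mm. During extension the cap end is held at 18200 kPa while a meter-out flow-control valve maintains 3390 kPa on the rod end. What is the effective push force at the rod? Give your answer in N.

Cap-side area A_cap = π/4 × (34.6 mm)² = 940.2 mm^2
Rod-side annular area A_ann = π/4 × (34.6² − 13.0²) = 807.5 mm^2
Net thrust = P_cap·A_cap − P_rod·A_ann = 17110 N − 2737 N

F ≈ 14400 N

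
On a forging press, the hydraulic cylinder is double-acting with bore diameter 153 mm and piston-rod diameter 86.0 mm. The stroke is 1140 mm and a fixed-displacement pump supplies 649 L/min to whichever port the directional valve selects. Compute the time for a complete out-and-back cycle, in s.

t ≈ 3.26 s

Cap-side area A_cap = π/4 × (153 mm)² = 18390 mm^2
Rod-side annular area A_ann = π/4 × (153² − 86.0²) = 12580 mm^2
t_ext = A_cap·L/Q = 1.938 s
t_ret = A_ann·L/Q = 1.325 s
t_cycle = t_ext + t_ret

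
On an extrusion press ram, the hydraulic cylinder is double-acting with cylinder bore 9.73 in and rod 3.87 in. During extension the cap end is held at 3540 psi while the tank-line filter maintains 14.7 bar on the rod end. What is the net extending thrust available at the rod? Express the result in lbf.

Cap-side area A_cap = π/4 × (9.73 in)² = 74.36 in^2
Rod-side annular area A_ann = π/4 × (9.73² − 3.87²) = 62.59 in^2
Net thrust = P_cap·A_cap − P_rod·A_ann = 2.632e5 lbf − 13350 lbf

F ≈ 2.50e5 lbf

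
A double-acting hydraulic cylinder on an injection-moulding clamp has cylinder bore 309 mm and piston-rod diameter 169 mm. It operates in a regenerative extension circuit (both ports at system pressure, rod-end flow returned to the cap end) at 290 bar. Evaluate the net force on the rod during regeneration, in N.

F ≈ 6.51e5 N

With equal pressure on both faces, forces on the annular region cancel; the net push is pressure × rod cross-section.
Rod cross-section A_rod = π/4 × (169 mm)² = 22430 mm^2
F = P × A_rod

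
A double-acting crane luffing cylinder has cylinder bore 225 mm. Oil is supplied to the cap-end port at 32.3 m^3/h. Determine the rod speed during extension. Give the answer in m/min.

Cap-side area A_cap = π/4 × (225 mm)² = 39760 mm^2
v = Q / A

v ≈ 13.5 m/min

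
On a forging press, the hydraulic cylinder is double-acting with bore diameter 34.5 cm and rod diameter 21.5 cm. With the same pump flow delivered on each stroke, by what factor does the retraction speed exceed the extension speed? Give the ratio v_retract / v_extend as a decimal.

Cap-side area A_cap = π/4 × (34.5 cm)² = 934.8 cm^2
Rod-side annular area A_ann = π/4 × (34.5² − 21.5²) = 571.8 cm^2
For equal Q, v ∝ 1/A, so v_ret/v_ext = A_cap/A_ann.

v_ret/v_ext ≈ 1.63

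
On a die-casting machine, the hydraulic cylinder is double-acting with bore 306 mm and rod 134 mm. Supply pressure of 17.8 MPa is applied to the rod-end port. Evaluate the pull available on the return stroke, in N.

Rod-side annular area A_ann = π/4 × (306² − 134²) = 59440 mm^2
On retraction the pressure acts on the annular area (bore minus rod).
F = P × A_ann

F ≈ 1.06e6 N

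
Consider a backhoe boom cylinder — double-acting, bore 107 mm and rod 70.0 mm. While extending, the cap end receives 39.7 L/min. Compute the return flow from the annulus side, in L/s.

Q_out ≈ 0.378 L/s

Cap-side area A_cap = π/4 × (107 mm)² = 8992 mm^2
Rod-side annular area A_ann = π/4 × (107² − 70.0²) = 5144 mm^2
Piston speed v = Q_in/A_cap; rod-end outflow Q_out = v × A_ann = Q_in × A_ann/A_cap.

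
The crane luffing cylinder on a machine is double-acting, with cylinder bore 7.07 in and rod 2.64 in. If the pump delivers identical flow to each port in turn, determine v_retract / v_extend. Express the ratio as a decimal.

Cap-side area A_cap = π/4 × (7.07 in)² = 39.26 in^2
Rod-side annular area A_ann = π/4 × (7.07² − 2.64²) = 33.78 in^2
For equal Q, v ∝ 1/A, so v_ret/v_ext = A_cap/A_ann.

v_ret/v_ext ≈ 1.16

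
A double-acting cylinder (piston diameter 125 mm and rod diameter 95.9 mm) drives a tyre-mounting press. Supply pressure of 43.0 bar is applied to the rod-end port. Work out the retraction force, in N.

Rod-side annular area A_ann = π/4 × (125² − 95.9²) = 5049 mm^2
On retraction the pressure acts on the annular area (bore minus rod).
F = P × A_ann

F ≈ 21700 N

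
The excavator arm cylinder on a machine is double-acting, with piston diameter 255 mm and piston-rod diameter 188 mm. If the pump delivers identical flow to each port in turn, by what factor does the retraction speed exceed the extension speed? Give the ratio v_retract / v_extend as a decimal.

v_ret/v_ext ≈ 2.19

Cap-side area A_cap = π/4 × (255 mm)² = 51070 mm^2
Rod-side annular area A_ann = π/4 × (255² − 188²) = 23310 mm^2
For equal Q, v ∝ 1/A, so v_ret/v_ext = A_cap/A_ann.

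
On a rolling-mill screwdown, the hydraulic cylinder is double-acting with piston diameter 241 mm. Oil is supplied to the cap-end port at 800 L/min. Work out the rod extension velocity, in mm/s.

Cap-side area A_cap = π/4 × (241 mm)² = 45620 mm^2
v = Q / A

v ≈ 292 mm/s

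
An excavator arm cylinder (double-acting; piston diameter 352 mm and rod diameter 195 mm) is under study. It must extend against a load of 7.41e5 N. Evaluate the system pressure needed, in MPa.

P ≈ 7.61 MPa

Cap-side area A_cap = π/4 × (352 mm)² = 97310 mm^2
P = F / A = 7.41e5 N / A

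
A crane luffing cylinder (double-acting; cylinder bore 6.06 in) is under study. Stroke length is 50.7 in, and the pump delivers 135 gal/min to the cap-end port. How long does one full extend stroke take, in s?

t ≈ 2.81 s

Cap-side area A_cap = π/4 × (6.06 in)² = 28.84 in^2
Swept volume V = A × L; t = V / Q = A·L / Q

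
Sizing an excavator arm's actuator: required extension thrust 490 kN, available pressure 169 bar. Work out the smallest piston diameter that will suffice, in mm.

Extension force acts on the full piston face: F = P × (π/4)D².
D = √(4F / (πP)) = √(4 × 490 kN / (π × 169 bar))

D ≈ 192 mm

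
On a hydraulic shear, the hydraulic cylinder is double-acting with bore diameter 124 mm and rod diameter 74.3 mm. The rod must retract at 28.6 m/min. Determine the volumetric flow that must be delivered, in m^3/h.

Q ≈ 13.3 m^3/h

Rod-side annular area A_ann = π/4 × (124² − 74.3²) = 7740 mm^2
Q = A × v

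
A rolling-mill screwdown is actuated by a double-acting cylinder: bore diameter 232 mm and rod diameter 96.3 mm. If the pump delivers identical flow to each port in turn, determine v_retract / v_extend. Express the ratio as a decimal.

Cap-side area A_cap = π/4 × (232 mm)² = 42270 mm^2
Rod-side annular area A_ann = π/4 × (232² − 96.3²) = 34990 mm^2
For equal Q, v ∝ 1/A, so v_ret/v_ext = A_cap/A_ann.

v_ret/v_ext ≈ 1.21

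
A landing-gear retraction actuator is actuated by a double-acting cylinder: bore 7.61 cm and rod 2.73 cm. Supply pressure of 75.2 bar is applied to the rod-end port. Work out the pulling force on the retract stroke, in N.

F ≈ 29800 N

Rod-side annular area A_ann = π/4 × (7.61² − 2.73²) = 39.63 cm^2
On retraction the pressure acts on the annular area (bore minus rod).
F = P × A_ann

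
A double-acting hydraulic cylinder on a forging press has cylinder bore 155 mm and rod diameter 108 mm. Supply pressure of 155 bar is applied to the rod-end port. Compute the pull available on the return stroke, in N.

Rod-side annular area A_ann = π/4 × (155² − 108²) = 9708 mm^2
On retraction the pressure acts on the annular area (bore minus rod).
F = P × A_ann

F ≈ 1.50e5 N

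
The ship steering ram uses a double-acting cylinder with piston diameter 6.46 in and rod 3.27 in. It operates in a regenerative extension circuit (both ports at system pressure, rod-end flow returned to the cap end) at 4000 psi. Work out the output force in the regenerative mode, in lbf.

With equal pressure on both faces, forces on the annular region cancel; the net push is pressure × rod cross-section.
Rod cross-section A_rod = π/4 × (3.27 in)² = 8.398 in^2
F = P × A_rod

F ≈ 33600 lbf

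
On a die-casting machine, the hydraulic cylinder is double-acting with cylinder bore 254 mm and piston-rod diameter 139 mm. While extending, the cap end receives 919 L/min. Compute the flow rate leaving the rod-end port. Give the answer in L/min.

Cap-side area A_cap = π/4 × (254 mm)² = 50670 mm^2
Rod-side annular area A_ann = π/4 × (254² − 139²) = 35500 mm^2
Piston speed v = Q_in/A_cap; rod-end outflow Q_out = v × A_ann = Q_in × A_ann/A_cap.

Q_out ≈ 644 L/min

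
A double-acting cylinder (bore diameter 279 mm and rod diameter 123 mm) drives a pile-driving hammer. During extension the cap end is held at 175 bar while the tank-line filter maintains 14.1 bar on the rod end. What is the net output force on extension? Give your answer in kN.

F ≈ 1000 kN

Cap-side area A_cap = π/4 × (279 mm)² = 61140 mm^2
Rod-side annular area A_ann = π/4 × (279² − 123²) = 49250 mm^2
Net thrust = P_cap·A_cap − P_rod·A_ann = 1070 kN − 69.45 kN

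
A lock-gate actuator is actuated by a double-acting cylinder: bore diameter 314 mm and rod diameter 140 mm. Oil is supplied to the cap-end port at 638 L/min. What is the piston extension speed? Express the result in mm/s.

Cap-side area A_cap = π/4 × (314 mm)² = 77440 mm^2
v = Q / A

v ≈ 137 mm/s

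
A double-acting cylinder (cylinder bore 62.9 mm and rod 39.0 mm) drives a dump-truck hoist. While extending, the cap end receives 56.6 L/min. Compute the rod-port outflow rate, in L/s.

Q_out ≈ 0.581 L/s

Cap-side area A_cap = π/4 × (62.9 mm)² = 3107 mm^2
Rod-side annular area A_ann = π/4 × (62.9² − 39.0²) = 1913 mm^2
Piston speed v = Q_in/A_cap; rod-end outflow Q_out = v × A_ann = Q_in × A_ann/A_cap.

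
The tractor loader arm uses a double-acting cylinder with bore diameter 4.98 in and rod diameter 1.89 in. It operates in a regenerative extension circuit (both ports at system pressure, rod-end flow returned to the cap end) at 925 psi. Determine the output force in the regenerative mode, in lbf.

With equal pressure on both faces, forces on the annular region cancel; the net push is pressure × rod cross-section.
Rod cross-section A_rod = π/4 × (1.89 in)² = 2.806 in^2
F = P × A_rod

F ≈ 2600 lbf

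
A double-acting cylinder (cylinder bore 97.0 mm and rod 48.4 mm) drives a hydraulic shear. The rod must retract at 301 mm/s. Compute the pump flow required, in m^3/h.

Q ≈ 6.01 m^3/h

Rod-side annular area A_ann = π/4 × (97.0² − 48.4²) = 5550 mm^2
Q = A × v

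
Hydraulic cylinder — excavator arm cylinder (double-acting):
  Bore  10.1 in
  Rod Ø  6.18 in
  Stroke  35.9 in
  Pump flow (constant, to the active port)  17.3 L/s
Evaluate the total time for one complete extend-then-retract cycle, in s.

t ≈ 4.43 s

Cap-side area A_cap = π/4 × (10.1 in)² = 80.12 in^2
Rod-side annular area A_ann = π/4 × (10.1² − 6.18²) = 50.12 in^2
t_ext = A_cap·L/Q = 2.724 s
t_ret = A_ann·L/Q = 1.704 s
t_cycle = t_ext + t_ret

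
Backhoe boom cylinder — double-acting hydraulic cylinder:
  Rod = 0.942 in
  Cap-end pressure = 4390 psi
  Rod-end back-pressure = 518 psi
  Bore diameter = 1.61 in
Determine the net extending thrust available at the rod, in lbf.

F ≈ 8240 lbf

Cap-side area A_cap = π/4 × (1.61 in)² = 2.036 in^2
Rod-side annular area A_ann = π/4 × (1.61² − 0.942²) = 1.339 in^2
Net thrust = P_cap·A_cap − P_rod·A_ann = 8937 lbf − 693.5 lbf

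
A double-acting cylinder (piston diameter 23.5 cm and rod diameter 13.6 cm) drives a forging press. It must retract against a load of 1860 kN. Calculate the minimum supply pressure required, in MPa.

Rod-side annular area A_ann = π/4 × (23.5² − 13.6²) = 288.5 cm^2
Retraction: pressure acts on the annular area.
P = F / A = 1860 kN / A

P ≈ 64.5 MPa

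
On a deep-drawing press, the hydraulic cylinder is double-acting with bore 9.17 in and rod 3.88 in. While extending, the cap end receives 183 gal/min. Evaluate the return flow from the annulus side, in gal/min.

Cap-side area A_cap = π/4 × (9.17 in)² = 66.04 in^2
Rod-side annular area A_ann = π/4 × (9.17² − 3.88²) = 54.22 in^2
Piston speed v = Q_in/A_cap; rod-end outflow Q_out = v × A_ann = Q_in × A_ann/A_cap.

Q_out ≈ 150 gal/min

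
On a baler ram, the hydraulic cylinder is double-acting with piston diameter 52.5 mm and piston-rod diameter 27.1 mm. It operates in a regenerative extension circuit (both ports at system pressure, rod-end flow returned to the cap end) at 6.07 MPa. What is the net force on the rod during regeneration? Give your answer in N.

F ≈ 3500 N

With equal pressure on both faces, forces on the annular region cancel; the net push is pressure × rod cross-section.
Rod cross-section A_rod = π/4 × (27.1 mm)² = 576.8 mm^2
F = P × A_rod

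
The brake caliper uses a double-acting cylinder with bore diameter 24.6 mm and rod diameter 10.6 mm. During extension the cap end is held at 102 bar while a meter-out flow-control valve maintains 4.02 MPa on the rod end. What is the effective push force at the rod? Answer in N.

Cap-side area A_cap = π/4 × (24.6 mm)² = 475.3 mm^2
Rod-side annular area A_ann = π/4 × (24.6² − 10.6²) = 387.0 mm^2
Net thrust = P_cap·A_cap − P_rod·A_ann = 4848 N − 1556 N

F ≈ 3290 N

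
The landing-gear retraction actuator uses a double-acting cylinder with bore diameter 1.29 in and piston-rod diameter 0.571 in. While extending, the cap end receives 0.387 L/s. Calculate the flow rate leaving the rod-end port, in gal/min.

Q_out ≈ 4.93 gal/min

Cap-side area A_cap = π/4 × (1.29 in)² = 1.307 in^2
Rod-side annular area A_ann = π/4 × (1.29² − 0.571²) = 1.051 in^2
Piston speed v = Q_in/A_cap; rod-end outflow Q_out = v × A_ann = Q_in × A_ann/A_cap.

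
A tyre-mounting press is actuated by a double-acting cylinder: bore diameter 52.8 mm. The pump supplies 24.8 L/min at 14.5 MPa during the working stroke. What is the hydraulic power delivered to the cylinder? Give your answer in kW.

Hydraulic power = P × Q

W ≈ 5.99 kW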